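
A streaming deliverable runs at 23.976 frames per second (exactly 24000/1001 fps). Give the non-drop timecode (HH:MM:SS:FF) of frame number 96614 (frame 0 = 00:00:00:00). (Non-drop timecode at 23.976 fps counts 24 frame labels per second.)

96614 ÷ 24 = 4025 full seconds, remainder 14 frames.
4025 s = 1 h 7 min 5 s.
Timecode: 01:07:05:14.

01:07:05:14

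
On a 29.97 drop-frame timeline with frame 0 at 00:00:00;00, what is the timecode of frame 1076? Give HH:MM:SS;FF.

00:00:35;26

Ten DF minutes hold 17982 frames, so frame 1076 lies in block 0 (frames 0–17981) with 1076 frames into that block.
The block's first minute is 1800 frames and the rest 1798 each; 1076 frames reaches minute 0, so 0 × 18 + 0 × 2 = 0 labels have been skipped so far.
Adding those back, label number 1076 + 0 = 1076 at 30 labels/s is 35 s + 26 f = 0 h 0 min 35 s frame 26, i.e. 00:00:35;26.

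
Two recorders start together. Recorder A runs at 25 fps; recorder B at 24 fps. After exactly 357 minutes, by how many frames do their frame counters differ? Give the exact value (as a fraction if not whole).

357 min = 21420 s.
A emits 25 × 21420 = 535500 frames; B emits 24 × 21420 = 514080.
Difference = 21420 frames; B is behind A.

21420 frames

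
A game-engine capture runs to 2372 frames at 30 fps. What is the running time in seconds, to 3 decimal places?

79.067 seconds

Running time = 2372 × 1/30 = 1186/15 s ≈ 79.067 s.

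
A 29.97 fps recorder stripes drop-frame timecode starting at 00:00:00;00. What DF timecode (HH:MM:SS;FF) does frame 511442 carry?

04:44:25;04

Each 10-minute DF block holds 10 × 60 × 30 − 9 × 2 = 17982 frames. 511442 ÷ 17982 → 28 full blocks, remainder 7946.
Within the partial block the first minute is 1800 frames and each further minute 1798, so 4 further minute boundaries passed. Total skipped labels = 18 × 28 + 2 × 4 = 512.
Non-drop label index = 511442 + 512 = 511954; at 30 labels/s that is 04:44:25:04, i.e. DF 04:44:25;04.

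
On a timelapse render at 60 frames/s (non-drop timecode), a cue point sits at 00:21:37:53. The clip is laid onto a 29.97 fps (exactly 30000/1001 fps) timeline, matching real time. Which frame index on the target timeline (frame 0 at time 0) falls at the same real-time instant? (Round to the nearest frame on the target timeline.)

Source frame index: (0×3600 + 21×60 + 37) × 60 + 53 = 77873.
Real time: 77873 / (60) = 77873/60 s.
Target frame: (77873/60) × (30000/1001) = 38936500/1001 ≈ 38897.602 → 38898.

frame 38898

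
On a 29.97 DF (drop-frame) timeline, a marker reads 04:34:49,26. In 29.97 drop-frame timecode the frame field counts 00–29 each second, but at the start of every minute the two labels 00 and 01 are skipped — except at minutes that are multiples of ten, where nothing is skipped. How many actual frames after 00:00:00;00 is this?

As if non-drop at 30 labels/s: (4 × 3600 + 34 × 60 + 49) × 30 + 26 = 494696.
Minute boundaries passed: 274; those not divisible by 10: 274 − 27 = 247; dropped labels = 2 × 247 = 494.
Actual frame index = 494696 − 494 = 494202.

494202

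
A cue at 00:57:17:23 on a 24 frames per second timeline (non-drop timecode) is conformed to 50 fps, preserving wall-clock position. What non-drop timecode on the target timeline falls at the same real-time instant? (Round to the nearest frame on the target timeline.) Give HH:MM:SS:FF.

00:57:17:48

Source frame index: (0×3600 + 57×60 + 17) × 24 + 23 = 82511.
Real time: 82511 / (24) = 82511/24 s.
Target frame: (82511/24) × (50) = 2062775/12 ≈ 171897.917 → 171898.
At 50 labels/s: frame 171898 → 00:57:17:48.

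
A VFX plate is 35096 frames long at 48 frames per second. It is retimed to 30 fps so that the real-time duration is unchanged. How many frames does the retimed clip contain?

21935 frames

Target frames = source frames × (target rate / source rate) = 35096 × (30)/(48) = 35096 × 5/8 = 21935.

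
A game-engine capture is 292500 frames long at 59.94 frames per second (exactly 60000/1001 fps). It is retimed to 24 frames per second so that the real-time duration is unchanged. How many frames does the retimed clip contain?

Target frames = source frames × (target rate / source rate) = 292500 × (24)/(60000/1001) = 292500 × 1001/2500 = 117117.

117117 frames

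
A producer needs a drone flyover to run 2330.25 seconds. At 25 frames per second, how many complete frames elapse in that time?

Frames = 2330.25 × 25 = 233025/4 ≈ 58256.2500.
Complete frames: 58256.

58256 frames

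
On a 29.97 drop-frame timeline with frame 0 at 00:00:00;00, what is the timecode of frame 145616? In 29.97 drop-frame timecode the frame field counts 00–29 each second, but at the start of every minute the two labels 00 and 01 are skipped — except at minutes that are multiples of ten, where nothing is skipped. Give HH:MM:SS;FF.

Ten DF minutes hold 17982 frames, so frame 145616 lies in block 8 (frames 143856–161837) with 1760 frames into that block.
The block's first minute is 1800 frames and the rest 1798 each; 1760 frames reaches minute 0, so 8 × 18 + 0 × 2 = 144 labels have been skipped so far.
Adding those back, label number 145616 + 144 = 145760 at 30 labels/s is 4858 s + 20 f = 1 h 20 min 58 s frame 20, i.e. 01:20:58;20.

01:20:58;20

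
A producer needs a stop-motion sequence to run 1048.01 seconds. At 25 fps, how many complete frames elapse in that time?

Frames = 1048.01 × 25 = 104801/4 ≈ 26200.2500.
Complete frames: 26200.

26200 frames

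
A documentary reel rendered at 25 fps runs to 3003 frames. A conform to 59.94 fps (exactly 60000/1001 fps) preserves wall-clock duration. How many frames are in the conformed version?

Target frames = source frames × (target rate / source rate) = 3003 × (60000/1001)/(25) = 3003 × 2400/1001 = 7200.

7200 frames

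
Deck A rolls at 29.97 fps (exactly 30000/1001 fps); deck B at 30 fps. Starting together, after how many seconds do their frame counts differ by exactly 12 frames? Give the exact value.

400.4 seconds

The gap grows by |30 − 30000/1001| = 30/1001 frames per second.
Time for a 12-frame gap: 12 ÷ (30/1001) = 400.4 s.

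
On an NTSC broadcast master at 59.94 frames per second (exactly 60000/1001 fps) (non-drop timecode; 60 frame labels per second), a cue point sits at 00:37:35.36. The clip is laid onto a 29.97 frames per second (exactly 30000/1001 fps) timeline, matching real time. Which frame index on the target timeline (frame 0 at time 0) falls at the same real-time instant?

Source frame index: (0×3600 + 37×60 + 35) × 60 + 36 = 135336.
Real time: 135336 / (60000/1001) = 5644639/2500 s.
Target frame: (5644639/2500) × (30000/1001) = 67668.

frame 67668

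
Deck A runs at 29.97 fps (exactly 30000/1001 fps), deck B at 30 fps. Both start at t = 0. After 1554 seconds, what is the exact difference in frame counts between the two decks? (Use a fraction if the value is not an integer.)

6660/143 frames

A emits 30000/1001 × 1554 = 6660000/143 frames; B emits 30 × 1554 = 46620.
Difference = 6660/143 frames (≈ 46.5734); B is ahead of A.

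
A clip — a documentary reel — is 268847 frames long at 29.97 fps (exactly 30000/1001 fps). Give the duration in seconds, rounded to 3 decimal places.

8970.528 seconds

Running time = 268847 × 1001/30000 = 269115847/30000 s ≈ 8970.528 s.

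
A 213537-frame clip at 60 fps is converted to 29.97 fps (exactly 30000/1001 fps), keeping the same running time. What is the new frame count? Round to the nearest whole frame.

106662 frames

Frames at target rate = 213537 × (30000/1001) / (60) = 106768500/1001 ≈ 106661.838.
Nearest whole frame: 106662.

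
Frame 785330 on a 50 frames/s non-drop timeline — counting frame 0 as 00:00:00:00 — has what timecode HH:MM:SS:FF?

04:21:46:30

785330 ÷ 50 = 15706 full seconds, remainder 30 frames.
15706 s = 4 h 21 min 46 s.
Timecode: 04:21:46:30.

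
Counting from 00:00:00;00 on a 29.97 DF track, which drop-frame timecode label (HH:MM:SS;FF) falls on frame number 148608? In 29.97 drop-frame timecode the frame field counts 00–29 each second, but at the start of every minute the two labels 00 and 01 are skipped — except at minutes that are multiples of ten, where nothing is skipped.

Ten DF minutes hold 17982 frames, so frame 148608 lies in block 8 (frames 143856–161837) with 4752 frames into that block.
The block's first minute is 1800 frames and the rest 1798 each; 4752 frames reaches minute 2, so 8 × 18 + 2 × 2 = 148 labels have been skipped so far.
Adding those back, label number 148608 + 148 = 148756 at 30 labels/s is 4958 s + 16 f = 1 h 22 min 38 s frame 16, i.e. 01:22:38;16.

01:22:38;16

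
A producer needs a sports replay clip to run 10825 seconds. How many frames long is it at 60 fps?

649500 frames

Frames = 10825 × 60 = 649500.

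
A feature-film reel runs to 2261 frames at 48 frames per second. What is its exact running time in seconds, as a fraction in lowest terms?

Running time = 2261 ÷ (48) = 2261 × 1/48 = 2261/48 s.

2261/48 seconds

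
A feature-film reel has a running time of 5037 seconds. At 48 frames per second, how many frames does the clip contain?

Frames = 5037 × 48 = 241776.

241776 frames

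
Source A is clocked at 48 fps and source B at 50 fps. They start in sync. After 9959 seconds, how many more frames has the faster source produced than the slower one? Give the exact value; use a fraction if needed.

19918 frames

A emits 48 × 9959 = 478032 frames; B emits 50 × 9959 = 497950.
Difference = 19918 frames; B is ahead of A.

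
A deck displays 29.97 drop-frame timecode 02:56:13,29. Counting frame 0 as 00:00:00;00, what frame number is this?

As if non-drop at 30 labels/s: (2 × 3600 + 56 × 60 + 13) × 30 + 29 = 317219.
Minute boundaries passed: 176; those not divisible by 10: 176 − 17 = 159; dropped labels = 2 × 159 = 318.
Actual frame index = 317219 − 318 = 316901.

316901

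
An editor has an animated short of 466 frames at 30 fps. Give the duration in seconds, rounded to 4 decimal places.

15.5333 seconds

Running time = 466 × 1/30 = 233/15 s ≈ 15.5333 s.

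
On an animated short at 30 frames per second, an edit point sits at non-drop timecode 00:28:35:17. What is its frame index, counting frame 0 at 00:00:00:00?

Total seconds to the label: (0 × 3600 + 28 × 60 + 35) = 1715.
Frame index = 1715 × 30 + 17 = 51467.

frame 51467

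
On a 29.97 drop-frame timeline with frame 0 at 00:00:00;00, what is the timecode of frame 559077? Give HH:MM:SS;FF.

05:10:54;15

Ten DF minutes hold 17982 frames, so frame 559077 lies in block 31 (frames 557442–575423) with 1635 frames into that block.
The block's first minute is 1800 frames and the rest 1798 each; 1635 frames reaches minute 0, so 31 × 18 + 0 × 2 = 558 labels have been skipped so far.
Adding those back, label number 559077 + 558 = 559635 at 30 labels/s is 18654 s + 15 f = 5 h 10 min 54 s frame 15, i.e. 05:10:54;15.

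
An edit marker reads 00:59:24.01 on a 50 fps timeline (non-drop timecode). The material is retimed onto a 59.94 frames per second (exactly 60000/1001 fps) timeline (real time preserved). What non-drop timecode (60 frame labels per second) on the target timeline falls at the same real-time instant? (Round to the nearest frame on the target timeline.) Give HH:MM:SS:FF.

00:59:20:28

Source frame index: (0×3600 + 59×60 + 24) × 50 + 1 = 178201.
Real time: 178201 / (50) = 178201/50 s.
Target frame: (178201/50) × (60000/1001) = 213841200/1001 ≈ 213627.572 → 213628.
At 60 labels/s: frame 213628 → 00:59:20:28.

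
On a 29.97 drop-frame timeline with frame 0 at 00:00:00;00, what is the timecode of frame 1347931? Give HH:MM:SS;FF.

Ten DF minutes hold 17982 frames, so frame 1347931 lies in block 74 (frames 1330668–1348649) with 17263 frames into that block.
The block's first minute is 1800 frames and the rest 1798 each; 17263 frames reaches minute 9, so 74 × 18 + 9 × 2 = 1350 labels have been skipped so far.
Adding those back, label number 1347931 + 1350 = 1349281 at 30 labels/s is 44976 s + 1 f = 12 h 29 min 36 s frame 1, i.e. 12:29:36;01.

12:29:36;01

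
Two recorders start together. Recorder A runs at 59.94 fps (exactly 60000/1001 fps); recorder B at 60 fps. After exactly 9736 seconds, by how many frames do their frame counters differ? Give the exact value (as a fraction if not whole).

584160/1001 frames

A emits 60000/1001 × 9736 = 584160000/1001 frames; B emits 60 × 9736 = 584160.
Difference = 584160/1001 frames (≈ 583.5764); B is ahead of A.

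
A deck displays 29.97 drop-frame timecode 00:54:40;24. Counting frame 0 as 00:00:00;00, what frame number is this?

98326

Complete 10-minute blocks: 5, each 17982 frames → 89910.
Remaining 4 whole minutes in the current block: 1800 + 3 × 1798 = 7194 frames.
Within the current minute: 40 × 30 + 24 − 2 = 1222 (labels ;00/;01 skipped at this minute). Total = 89910 + 7194 + 1222 = 98326.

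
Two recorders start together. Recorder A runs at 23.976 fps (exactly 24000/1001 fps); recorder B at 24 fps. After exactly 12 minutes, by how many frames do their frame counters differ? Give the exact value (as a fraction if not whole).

17280/1001 frames

12 min = 720 s.
A emits 24000/1001 × 720 = 17280000/1001 frames; B emits 24 × 720 = 17280.
Difference = 17280/1001 frames (≈ 17.2627); B is ahead of A.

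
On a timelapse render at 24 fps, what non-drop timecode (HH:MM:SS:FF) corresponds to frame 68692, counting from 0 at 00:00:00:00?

00:47:42:04

68692 ÷ 24 = 2862 full seconds, remainder 4 frames.
2862 s = 0 h 47 min 42 s.
Timecode: 00:47:42:04.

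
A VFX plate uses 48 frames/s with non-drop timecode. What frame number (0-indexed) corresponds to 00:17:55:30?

Total seconds to the label: (0 × 3600 + 17 × 60 + 55) = 1075.
Frame index = 1075 × 48 + 30 = 51630.

frame 51630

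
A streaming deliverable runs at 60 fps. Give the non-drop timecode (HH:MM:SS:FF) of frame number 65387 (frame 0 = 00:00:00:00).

00:18:09:47

65387 ÷ 60 = 1089 full seconds, remainder 47 frames.
1089 s = 0 h 18 min 9 s.
Timecode: 00:18:09:47.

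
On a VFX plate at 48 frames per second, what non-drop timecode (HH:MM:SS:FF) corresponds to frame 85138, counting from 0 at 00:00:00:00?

85138 ÷ 48 = 1773 full seconds, remainder 34 frames.
1773 s = 0 h 29 min 33 s.
Timecode: 00:29:33:34.

00:29:33:34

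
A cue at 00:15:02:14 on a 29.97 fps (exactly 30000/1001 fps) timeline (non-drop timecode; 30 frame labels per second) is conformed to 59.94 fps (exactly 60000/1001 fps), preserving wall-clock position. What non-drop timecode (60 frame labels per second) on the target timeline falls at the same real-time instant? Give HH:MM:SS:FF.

00:15:02:28

Source frame index: (0×3600 + 15×60 + 2) × 30 + 14 = 27074.
Real time: 27074 / (30000/1001) = 13550537/15000 s.
Target frame: (13550537/15000) × (60000/1001) = 54148.
At 60 labels/s: frame 54148 → 00:15:02:28.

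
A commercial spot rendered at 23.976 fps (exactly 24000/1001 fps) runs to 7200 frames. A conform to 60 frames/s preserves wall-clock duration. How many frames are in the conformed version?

Target frames = source frames × (target rate / source rate) = 7200 × (60)/(24000/1001) = 7200 × 1001/400 = 18018.

18018 frames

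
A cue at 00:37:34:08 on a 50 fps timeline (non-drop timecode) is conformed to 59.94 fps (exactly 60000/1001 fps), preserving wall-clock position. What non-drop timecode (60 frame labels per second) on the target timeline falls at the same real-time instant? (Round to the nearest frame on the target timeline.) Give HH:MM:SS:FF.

00:37:31:54

Source frame index: (0×3600 + 37×60 + 34) × 50 + 8 = 112708.
Real time: 112708 / (50) = 56354/25 s.
Target frame: (56354/25) × (60000/1001) = 135249600/1001 ≈ 135114.486 → 135114.
At 60 labels/s: frame 135114 → 00:37:31:54.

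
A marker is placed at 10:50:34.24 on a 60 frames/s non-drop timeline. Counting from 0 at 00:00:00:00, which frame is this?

Total seconds to the label: (10 × 3600 + 50 × 60 + 34) = 39034.
Frame index = 39034 × 60 + 24 = 2342064.

frame 2342064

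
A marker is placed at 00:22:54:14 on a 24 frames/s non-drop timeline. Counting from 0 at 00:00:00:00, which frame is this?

32990

Total seconds to the label: (0 × 3600 + 22 × 60 + 54) = 1374.
Frame index = 1374 × 24 + 14 = 32990.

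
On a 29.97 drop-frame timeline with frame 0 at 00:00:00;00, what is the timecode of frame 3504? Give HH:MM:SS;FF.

Ten DF minutes hold 17982 frames, so frame 3504 lies in block 0 (frames 0–17981) with 3504 frames into that block.
The block's first minute is 1800 frames and the rest 1798 each; 3504 frames reaches minute 1, so 0 × 18 + 1 × 2 = 2 labels have been skipped so far.
Adding those back, label number 3504 + 2 = 3506 at 30 labels/s is 116 s + 26 f = 0 h 1 min 56 s frame 26, i.e. 00:01:56;26.

00:01:56;26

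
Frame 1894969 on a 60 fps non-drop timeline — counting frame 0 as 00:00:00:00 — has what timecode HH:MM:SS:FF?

08:46:22:49

1894969 ÷ 60 = 31582 full seconds, remainder 49 frames.
31582 s = 8 h 46 min 22 s.
Timecode: 08:46:22:49.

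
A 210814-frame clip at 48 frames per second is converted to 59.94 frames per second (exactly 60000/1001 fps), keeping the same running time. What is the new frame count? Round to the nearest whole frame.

263254 frames

Frames at target rate = 210814 × (60000/1001) / (48) = 263517500/1001 ≈ 263254.246.
Nearest whole frame: 263254.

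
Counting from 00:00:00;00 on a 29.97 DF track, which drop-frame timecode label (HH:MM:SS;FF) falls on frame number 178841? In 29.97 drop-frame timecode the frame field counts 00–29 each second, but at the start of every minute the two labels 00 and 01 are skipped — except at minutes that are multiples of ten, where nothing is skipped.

01:39:27;11

Each 10-minute DF block holds 10 × 60 × 30 − 9 × 2 = 17982 frames. 178841 ÷ 17982 → 9 full blocks, remainder 17003.
Within the partial block the first minute is 1800 frames and each further minute 1798, so 9 further minute boundaries passed. Total skipped labels = 18 × 9 + 2 × 9 = 180.
Non-drop label index = 178841 + 180 = 179021; at 30 labels/s that is 01:39:27:11, i.e. DF 01:39:27;11.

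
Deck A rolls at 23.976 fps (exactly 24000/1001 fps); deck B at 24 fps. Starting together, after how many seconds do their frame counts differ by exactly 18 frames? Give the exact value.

The gap grows by |24 − 24000/1001| = 24/1001 frames per second.
Time for a 18-frame gap: 18 ÷ (24/1001) = 750.75 s.

750.75 seconds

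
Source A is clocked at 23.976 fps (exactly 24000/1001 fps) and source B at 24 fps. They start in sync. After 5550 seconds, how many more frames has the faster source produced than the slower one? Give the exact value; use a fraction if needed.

133200/1001 frames

A emits 24000/1001 × 5550 = 133200000/1001 frames; B emits 24 × 5550 = 133200.
Difference = 133200/1001 frames (≈ 133.0669); B is ahead of A.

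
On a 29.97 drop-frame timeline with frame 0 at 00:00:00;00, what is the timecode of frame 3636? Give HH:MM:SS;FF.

Ten DF minutes hold 17982 frames, so frame 3636 lies in block 0 (frames 0–17981) with 3636 frames into that block.
The block's first minute is 1800 frames and the rest 1798 each; 3636 frames reaches minute 2, so 0 × 18 + 2 × 2 = 4 labels have been skipped so far.
Adding those back, label number 3636 + 4 = 3640 at 30 labels/s is 121 s + 10 f = 0 h 2 min 1 s frame 10, i.e. 00:02:01;10.

00:02:01;10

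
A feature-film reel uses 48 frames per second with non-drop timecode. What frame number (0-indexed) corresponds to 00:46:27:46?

frame 133822

Total seconds to the label: (0 × 3600 + 46 × 60 + 27) = 2787.
Frame index = 2787 × 48 + 46 = 133822.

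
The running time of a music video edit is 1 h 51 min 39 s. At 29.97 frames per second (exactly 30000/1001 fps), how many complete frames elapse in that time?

200769 frames

1 h 51 min 39 s = 6699 s.
Frames = 6699 × 30000/1001 = 2610000/13 ≈ 200769.2308.
Complete frames: 200769.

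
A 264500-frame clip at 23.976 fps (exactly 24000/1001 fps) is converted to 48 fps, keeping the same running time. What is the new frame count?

Target frames = source frames × (target rate / source rate) = 264500 × (48)/(24000/1001) = 264500 × 1001/500 = 529529.

529529 frames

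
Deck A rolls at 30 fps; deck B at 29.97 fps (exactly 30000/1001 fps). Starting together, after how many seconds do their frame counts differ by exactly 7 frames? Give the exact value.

7007/30 seconds

The gap grows by |30000/1001 − 30| = 30/1001 frames per second.
Time for a 7-frame gap: 7 ÷ (30/1001) = 7007/30 s.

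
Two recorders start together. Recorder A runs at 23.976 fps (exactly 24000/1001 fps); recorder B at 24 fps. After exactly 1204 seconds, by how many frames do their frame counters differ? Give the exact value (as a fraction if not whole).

4128/143 frames

A emits 24000/1001 × 1204 = 4128000/143 frames; B emits 24 × 1204 = 28896.
Difference = 4128/143 frames (≈ 28.8671); B is ahead of A.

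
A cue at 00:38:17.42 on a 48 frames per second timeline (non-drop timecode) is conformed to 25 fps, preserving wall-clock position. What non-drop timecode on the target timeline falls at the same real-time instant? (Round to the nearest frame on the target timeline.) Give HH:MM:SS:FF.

Source frame index: (0×3600 + 38×60 + 17) × 48 + 42 = 110298.
Real time: 110298 / (48) = 18383/8 s.
Target frame: (18383/8) × (25) = 459575/8 ≈ 57446.875 → 57447.
At 25 labels/s: frame 57447 → 00:38:17:22.

00:38:17:22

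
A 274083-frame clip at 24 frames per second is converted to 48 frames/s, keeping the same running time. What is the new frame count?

548166 frames

Target frames = source frames × (target rate / source rate) = 274083 × (48)/(24) = 274083 × 2 = 548166.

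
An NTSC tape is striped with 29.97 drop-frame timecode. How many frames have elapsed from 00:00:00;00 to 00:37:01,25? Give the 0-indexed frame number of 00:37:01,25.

As if non-drop at 30 labels/s: (0 × 3600 + 37 × 60 + 1) × 30 + 25 = 66655.
Minute boundaries passed: 37; those not divisible by 10: 37 − 3 = 34; dropped labels = 2 × 34 = 68.
Actual frame index = 66655 − 68 = 66587.

66587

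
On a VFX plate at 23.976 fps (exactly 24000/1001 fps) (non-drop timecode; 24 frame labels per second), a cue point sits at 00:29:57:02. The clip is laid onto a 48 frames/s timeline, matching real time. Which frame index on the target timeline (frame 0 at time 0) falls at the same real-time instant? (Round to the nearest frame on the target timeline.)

frame 86346

Source frame index: (0×3600 + 29×60 + 57) × 24 + 2 = 43130.
Real time: 43130 / (24000/1001) = 4317313/2400 s.
Target frame: (4317313/2400) × (48) = 4317313/50 ≈ 86346.260 → 86346.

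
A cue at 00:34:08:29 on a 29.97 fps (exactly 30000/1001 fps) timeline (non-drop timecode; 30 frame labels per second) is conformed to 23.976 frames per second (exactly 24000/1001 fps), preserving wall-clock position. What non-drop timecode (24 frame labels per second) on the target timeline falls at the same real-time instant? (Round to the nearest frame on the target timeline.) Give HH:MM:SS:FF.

Source frame index: (0×3600 + 34×60 + 8) × 30 + 29 = 61469.
Real time: 61469 / (30000/1001) = 61530469/30000 s.
Target frame: (61530469/30000) × (24000/1001) = 245876/5 ≈ 49175.200 → 49175.
At 24 labels/s: frame 49175 → 00:34:08:23.

00:34:08:23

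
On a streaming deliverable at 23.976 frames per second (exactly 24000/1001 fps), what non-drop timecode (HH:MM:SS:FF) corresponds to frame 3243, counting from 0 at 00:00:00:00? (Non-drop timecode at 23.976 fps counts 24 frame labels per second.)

3243 ÷ 24 = 135 full seconds, remainder 3 frames.
135 s = 0 h 2 min 15 s.
Timecode: 00:02:15:03.

00:02:15:03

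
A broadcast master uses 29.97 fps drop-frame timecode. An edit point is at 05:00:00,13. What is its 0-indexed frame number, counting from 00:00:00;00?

As if non-drop at 30 labels/s: (5 × 3600 + 0 × 60 + 0) × 30 + 13 = 540013.
Minute boundaries passed: 300; those not divisible by 10: 300 − 30 = 270; dropped labels = 2 × 270 = 540.
Actual frame index = 540013 − 540 = 539473.

539473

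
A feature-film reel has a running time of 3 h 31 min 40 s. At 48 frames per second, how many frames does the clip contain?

609600 frames

3 h 31 min 40 s = 12700 s.
Frames = 12700 × 48 = 609600.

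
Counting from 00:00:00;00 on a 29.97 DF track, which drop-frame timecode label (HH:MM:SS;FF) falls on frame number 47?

Ten DF minutes hold 17982 frames, so frame 47 lies in block 0 (frames 0–17981) with 47 frames into that block.
The block's first minute is 1800 frames and the rest 1798 each; 47 frames reaches minute 0, so 0 × 18 + 0 × 2 = 0 labels have been skipped so far.
Adding those back, label number 47 + 0 = 47 at 30 labels/s is 1 s + 17 f = 0 h 0 min 1 s frame 17, i.e. 00:00:01;17.

00:00:01;17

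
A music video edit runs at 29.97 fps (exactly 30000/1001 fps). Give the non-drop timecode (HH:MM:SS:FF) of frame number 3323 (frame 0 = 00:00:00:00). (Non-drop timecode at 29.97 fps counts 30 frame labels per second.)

3323 ÷ 30 = 110 full seconds, remainder 23 frames.
110 s = 0 h 1 min 50 s.
Timecode: 00:01:50:23.

00:01:50:23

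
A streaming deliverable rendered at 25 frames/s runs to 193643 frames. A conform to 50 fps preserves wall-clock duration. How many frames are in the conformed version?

Frames at target rate = 193643 × (50) / (25) = 387286.

387286 frames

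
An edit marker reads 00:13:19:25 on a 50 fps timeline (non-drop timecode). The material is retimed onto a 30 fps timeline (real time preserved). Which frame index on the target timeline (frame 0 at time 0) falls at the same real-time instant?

frame 23985

Source frame index: (0×3600 + 13×60 + 19) × 50 + 25 = 39975.
Real time: 39975 / (50) = 1599/2 s.
Target frame: (1599/2) × (30) = 23985.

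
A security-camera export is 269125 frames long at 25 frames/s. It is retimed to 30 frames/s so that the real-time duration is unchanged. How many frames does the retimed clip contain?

322950 frames

Target frames = source frames × (target rate / source rate) = 269125 × (30)/(25) = 269125 × 6/5 = 322950.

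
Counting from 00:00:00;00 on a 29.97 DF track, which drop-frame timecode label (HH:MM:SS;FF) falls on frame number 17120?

Each 10-minute DF block holds 10 × 60 × 30 − 9 × 2 = 17982 frames. 17120 ÷ 17982 → 0 full blocks, remainder 17120.
Within the partial block the first minute is 1800 frames and each further minute 1798, so 9 further minute boundaries passed. Total skipped labels = 18 × 0 + 2 × 9 = 18.
Non-drop label index = 17120 + 18 = 17138; at 30 labels/s that is 00:09:31:08, i.e. DF 00:09:31;08.

00:09:31;08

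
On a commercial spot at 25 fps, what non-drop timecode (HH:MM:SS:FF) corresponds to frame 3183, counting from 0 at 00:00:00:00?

3183 ÷ 25 = 127 full seconds, remainder 8 frames.
127 s = 0 h 2 min 7 s.
Timecode: 00:02:07:08.

00:02:07:08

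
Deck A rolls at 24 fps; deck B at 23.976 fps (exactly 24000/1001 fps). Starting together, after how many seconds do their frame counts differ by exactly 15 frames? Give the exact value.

The gap grows by |24000/1001 − 24| = 24/1001 frames per second.
Time for a 15-frame gap: 15 ÷ (24/1001) = 625.625 s.

625.625 seconds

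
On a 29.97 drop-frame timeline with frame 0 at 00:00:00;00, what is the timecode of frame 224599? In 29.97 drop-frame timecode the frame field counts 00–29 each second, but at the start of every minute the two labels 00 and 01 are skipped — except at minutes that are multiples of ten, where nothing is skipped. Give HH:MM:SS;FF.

02:04:54;03

Each 10-minute DF block holds 10 × 60 × 30 − 9 × 2 = 17982 frames. 224599 ÷ 17982 → 12 full blocks, remainder 8815.
Within the partial block the first minute is 1800 frames and each further minute 1798, so 4 further minute boundaries passed. Total skipped labels = 18 × 12 + 2 × 4 = 224.
Non-drop label index = 224599 + 224 = 224823; at 30 labels/s that is 02:04:54:03, i.e. DF 02:04:54;03.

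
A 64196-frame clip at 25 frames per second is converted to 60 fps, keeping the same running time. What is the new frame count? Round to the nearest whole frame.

154070 frames

Frames at target rate = 64196 × (60) / (25) = 770352/5 ≈ 154070.400.
Nearest whole frame: 154070.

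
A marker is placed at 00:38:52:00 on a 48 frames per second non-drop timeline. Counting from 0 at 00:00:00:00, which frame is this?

Total seconds to the label: (0 × 3600 + 38 × 60 + 52) = 2332.
Frame index = 2332 × 48 + 0 = 111936.

frame 111936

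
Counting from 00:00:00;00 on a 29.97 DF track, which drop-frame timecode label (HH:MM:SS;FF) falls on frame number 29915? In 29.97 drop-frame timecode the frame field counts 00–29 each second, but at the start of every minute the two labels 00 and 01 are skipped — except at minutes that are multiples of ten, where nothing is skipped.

Ten DF minutes hold 17982 frames, so frame 29915 lies in block 1 (frames 17982–35963) with 11933 frames into that block.
The block's first minute is 1800 frames and the rest 1798 each; 11933 frames reaches minute 6, so 1 × 18 + 6 × 2 = 30 labels have been skipped so far.
Adding those back, label number 29915 + 30 = 29945 at 30 labels/s is 998 s + 5 f = 0 h 16 min 38 s frame 5, i.e. 00:16:38;05.

00:16:38;05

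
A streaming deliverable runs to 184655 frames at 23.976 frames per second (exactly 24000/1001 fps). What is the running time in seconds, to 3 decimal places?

Running time = 184655 × 1001/24000 = 36967931/4800 s ≈ 7701.652 s.

7701.652 seconds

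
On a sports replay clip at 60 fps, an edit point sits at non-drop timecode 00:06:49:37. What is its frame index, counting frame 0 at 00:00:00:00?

Total seconds to the label: (0 × 3600 + 6 × 60 + 49) = 409.
Frame index = 409 × 60 + 37 = 24577.

frame 24577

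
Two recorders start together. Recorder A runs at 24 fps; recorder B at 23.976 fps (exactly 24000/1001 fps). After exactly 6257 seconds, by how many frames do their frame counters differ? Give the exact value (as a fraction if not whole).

A emits 24 × 6257 = 150168 frames; B emits 24000/1001 × 6257 = 150168000/1001.
Difference = 150168/1001 frames (≈ 150.0180); B is behind A.

150168/1001 frames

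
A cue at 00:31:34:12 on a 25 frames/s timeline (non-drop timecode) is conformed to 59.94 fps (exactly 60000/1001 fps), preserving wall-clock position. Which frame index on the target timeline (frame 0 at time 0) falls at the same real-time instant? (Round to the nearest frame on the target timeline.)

Source frame index: (0×3600 + 31×60 + 34) × 25 + 12 = 47362.
Real time: 47362 / (25) = 47362/25 s.
Target frame: (47362/25) × (60000/1001) = 16238400/143 ≈ 113555.245 → 113555.

frame 113555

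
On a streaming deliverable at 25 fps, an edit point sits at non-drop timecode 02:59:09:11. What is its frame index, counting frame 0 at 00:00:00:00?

frame 268736

Total seconds to the label: (2 × 3600 + 59 × 60 + 9) = 10749.
Frame index = 10749 × 25 + 11 = 268736.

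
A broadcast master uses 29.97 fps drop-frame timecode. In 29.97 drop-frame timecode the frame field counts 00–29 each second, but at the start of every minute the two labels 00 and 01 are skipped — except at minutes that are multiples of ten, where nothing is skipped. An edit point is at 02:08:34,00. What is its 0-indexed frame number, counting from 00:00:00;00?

231188

Complete 10-minute blocks: 12, each 17982 frames → 215784.
Remaining 8 whole minutes in the current block: 1800 + 7 × 1798 = 14386 frames.
Within the current minute: 34 × 30 + 0 − 2 = 1018 (labels ;00/;01 skipped at this minute). Total = 215784 + 14386 + 1018 = 231188.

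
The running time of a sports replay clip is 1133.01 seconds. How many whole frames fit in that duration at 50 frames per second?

Frames = 1133.01 × 50 = 113301/2 ≈ 56650.5000.
Complete frames: 56650.

56650 frames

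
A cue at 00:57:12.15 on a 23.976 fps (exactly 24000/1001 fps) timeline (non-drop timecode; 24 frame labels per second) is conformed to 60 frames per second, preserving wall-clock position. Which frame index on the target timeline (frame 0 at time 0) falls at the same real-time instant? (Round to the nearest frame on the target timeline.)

frame 206163

Source frame index: (0×3600 + 57×60 + 12) × 24 + 15 = 82383.
Real time: 82383 / (24000/1001) = 27488461/8000 s.
Target frame: (27488461/8000) × (60) = 82465383/400 ≈ 206163.457 → 206163.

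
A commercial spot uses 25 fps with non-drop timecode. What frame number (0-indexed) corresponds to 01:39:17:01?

148926

Total seconds to the label: (1 × 3600 + 39 × 60 + 17) = 5957.
Frame index = 5957 × 25 + 1 = 148926.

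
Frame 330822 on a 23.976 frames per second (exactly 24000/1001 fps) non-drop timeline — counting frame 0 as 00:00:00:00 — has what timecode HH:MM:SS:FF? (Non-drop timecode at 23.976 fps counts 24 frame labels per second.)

330822 ÷ 24 = 13784 full seconds, remainder 6 frames.
13784 s = 3 h 49 min 44 s.
Timecode: 03:49:44:06.

03:49:44:06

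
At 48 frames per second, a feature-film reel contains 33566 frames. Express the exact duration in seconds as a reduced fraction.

16783/24 seconds

Running time = 33566 ÷ (48) = 33566 × 1/48 = 16783/24 s.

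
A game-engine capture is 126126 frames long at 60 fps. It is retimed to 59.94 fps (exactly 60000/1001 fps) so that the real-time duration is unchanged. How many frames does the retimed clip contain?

126000 frames

Target frames = source frames × (target rate / source rate) = 126126 × (60000/1001)/(60) = 126126 × 1000/1001 = 126000.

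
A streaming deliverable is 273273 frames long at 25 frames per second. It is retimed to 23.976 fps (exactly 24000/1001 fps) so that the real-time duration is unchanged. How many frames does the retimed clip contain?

Target frames = source frames × (target rate / source rate) = 273273 × (24000/1001)/(25) = 273273 × 960/1001 = 262080.

262080 frames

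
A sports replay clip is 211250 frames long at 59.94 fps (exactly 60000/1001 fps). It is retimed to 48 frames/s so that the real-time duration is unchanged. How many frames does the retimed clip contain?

169169 frames

Target frames = source frames × (target rate / source rate) = 211250 × (48)/(60000/1001) = 211250 × 1001/1250 = 169169.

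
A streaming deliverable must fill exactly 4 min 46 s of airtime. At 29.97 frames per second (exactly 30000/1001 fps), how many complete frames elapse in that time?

4 min 46 s = 286 s.
Frames = 286 × 30000/1001 = 60000/7 ≈ 8571.4286.
Complete frames: 8571.

8571 frames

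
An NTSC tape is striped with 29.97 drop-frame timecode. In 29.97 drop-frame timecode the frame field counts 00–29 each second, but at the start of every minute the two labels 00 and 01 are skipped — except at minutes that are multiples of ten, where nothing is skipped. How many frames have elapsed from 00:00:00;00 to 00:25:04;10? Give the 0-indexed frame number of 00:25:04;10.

As if non-drop at 30 labels/s: (0 × 3600 + 25 × 60 + 4) × 30 + 10 = 45130.
Minute boundaries passed: 25; those not divisible by 10: 25 − 2 = 23; dropped labels = 2 × 23 = 46.
Actual frame index = 45130 − 46 = 45084.

45084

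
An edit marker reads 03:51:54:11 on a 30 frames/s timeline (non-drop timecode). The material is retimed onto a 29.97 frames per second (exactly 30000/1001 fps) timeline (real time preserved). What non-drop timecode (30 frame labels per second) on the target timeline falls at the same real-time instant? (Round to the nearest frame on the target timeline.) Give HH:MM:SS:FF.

Source frame index: (3×3600 + 51×60 + 54) × 30 + 11 = 417431.
Real time: 417431 / (30) = 417431/30 s.
Target frame: (417431/30) × (30000/1001) = 59633000/143 ≈ 417013.986 → 417014.
At 30 labels/s: frame 417014 → 03:51:40:14.

03:51:40:14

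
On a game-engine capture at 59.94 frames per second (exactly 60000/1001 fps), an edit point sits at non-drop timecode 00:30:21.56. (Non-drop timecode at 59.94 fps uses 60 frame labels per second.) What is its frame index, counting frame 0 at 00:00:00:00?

frame 109316

Total seconds to the label: (0 × 3600 + 30 × 60 + 21) = 1821.
Frame index = 1821 × 60 + 56 = 109316.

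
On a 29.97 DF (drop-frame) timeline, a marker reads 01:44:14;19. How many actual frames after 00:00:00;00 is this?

Complete 10-minute blocks: 10, each 17982 frames → 179820.
Remaining 4 whole minutes in the current block: 1800 + 3 × 1798 = 7194 frames.
Within the current minute: 14 × 30 + 19 − 2 = 437 (labels ;00/;01 skipped at this minute). Total = 179820 + 7194 + 437 = 187451.

187451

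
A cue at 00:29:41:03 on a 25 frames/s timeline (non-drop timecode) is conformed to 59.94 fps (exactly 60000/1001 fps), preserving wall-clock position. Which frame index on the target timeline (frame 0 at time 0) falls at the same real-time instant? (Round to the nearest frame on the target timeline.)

Source frame index: (0×3600 + 29×60 + 41) × 25 + 3 = 44528.
Real time: 44528 / (25) = 44528/25 s.
Target frame: (44528/25) × (60000/1001) = 9715200/91 ≈ 106760.440 → 106760.

frame 106760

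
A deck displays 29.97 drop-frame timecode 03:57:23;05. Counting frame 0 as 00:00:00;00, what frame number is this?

426867

Complete 10-minute blocks: 23, each 17982 frames → 413586.
Remaining 7 whole minutes in the current block: 1800 + 6 × 1798 = 12588 frames.
Within the current minute: 23 × 30 + 5 − 2 = 693 (labels ;00/;01 skipped at this minute). Total = 413586 + 12588 + 693 = 426867.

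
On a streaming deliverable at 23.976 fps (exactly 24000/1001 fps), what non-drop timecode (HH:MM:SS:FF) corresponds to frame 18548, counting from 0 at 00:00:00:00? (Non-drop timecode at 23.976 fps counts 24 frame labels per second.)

18548 ÷ 24 = 772 full seconds, remainder 20 frames.
772 s = 0 h 12 min 52 s.
Timecode: 00:12:52:20.

00:12:52:20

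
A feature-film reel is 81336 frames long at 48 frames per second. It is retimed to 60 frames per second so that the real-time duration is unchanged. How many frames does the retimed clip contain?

Target frames = source frames × (target rate / source rate) = 81336 × (60)/(48) = 81336 × 5/4 = 101670.

101670 frames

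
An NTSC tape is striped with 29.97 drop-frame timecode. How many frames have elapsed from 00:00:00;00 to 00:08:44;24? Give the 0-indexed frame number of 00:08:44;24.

As if non-drop at 30 labels/s: (0 × 3600 + 8 × 60 + 44) × 30 + 24 = 15744.
Minute boundaries passed: 8; those not divisible by 10: 8 − 0 = 8; dropped labels = 2 × 8 = 16.
Actual frame index = 15744 − 16 = 15728.

15728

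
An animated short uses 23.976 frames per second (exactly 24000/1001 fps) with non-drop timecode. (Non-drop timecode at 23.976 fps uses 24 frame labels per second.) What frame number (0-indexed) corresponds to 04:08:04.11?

frame 357227

Total seconds to the label: (4 × 3600 + 8 × 60 + 4) = 14884.
Frame index = 14884 × 24 + 11 = 357227.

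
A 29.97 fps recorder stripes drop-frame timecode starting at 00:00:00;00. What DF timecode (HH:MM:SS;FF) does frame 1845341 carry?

Ten DF minutes hold 17982 frames, so frame 1845341 lies in block 102 (frames 1834164–1852145) with 11177 frames into that block.
The block's first minute is 1800 frames and the rest 1798 each; 11177 frames reaches minute 6, so 102 × 18 + 6 × 2 = 1848 labels have been skipped so far.
Adding those back, label number 1845341 + 1848 = 1847189 at 30 labels/s is 61572 s + 29 f = 17 h 6 min 12 s frame 29, i.e. 17:06:12;29.

17:06:12;29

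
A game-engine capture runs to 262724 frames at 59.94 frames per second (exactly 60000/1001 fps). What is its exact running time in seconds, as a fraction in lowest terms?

65746681/15000 seconds

Running time = 262724 ÷ (60000/1001) = 262724 × 1001/60000 = 65746681/15000 s.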